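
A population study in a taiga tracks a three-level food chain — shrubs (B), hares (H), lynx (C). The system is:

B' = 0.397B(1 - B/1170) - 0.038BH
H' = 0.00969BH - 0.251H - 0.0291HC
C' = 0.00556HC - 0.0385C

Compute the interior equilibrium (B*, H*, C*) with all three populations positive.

B* ≈ 395, H* ≈ 6.92, C* ≈ 123

From dC/dt = 0: 0.00556H* = 0.0385, so H* = 6.92.
From dB/dt = 0: 0.397(1 - B*/1170) = 0.038·6.92, giving B* = 1170·(1 - 0.663) = 395.
From dH/dt = 0: 0.00969·395 - 0.251 = 0.0291C*, so C* = 3.57/0.0291 = 123.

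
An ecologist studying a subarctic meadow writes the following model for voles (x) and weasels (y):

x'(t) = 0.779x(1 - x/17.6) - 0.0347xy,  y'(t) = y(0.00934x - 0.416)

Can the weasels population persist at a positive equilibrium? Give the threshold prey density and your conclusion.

The predator equation gives dy/dt > 0 only when x > 0.416/0.00934 = 44.5.
Without the predator, x → K = 17.6. Since 17.6 < 44.5, the predator cannot invade.

Threshold x = 44.5; K < 44.5, so no, the predator goes extinct.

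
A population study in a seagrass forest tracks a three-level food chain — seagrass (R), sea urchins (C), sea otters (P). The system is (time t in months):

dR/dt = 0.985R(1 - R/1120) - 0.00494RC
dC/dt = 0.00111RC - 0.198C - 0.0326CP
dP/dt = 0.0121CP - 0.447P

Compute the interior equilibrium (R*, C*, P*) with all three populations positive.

R* ≈ 912, C* ≈ 36.9, P* ≈ 25

From dP/dt = 0: 0.0121C* = 0.447, so C* = 36.9.
From dR/dt = 0: 0.985(1 - R*/1120) = 0.00494·36.9, giving R* = 1120·(1 - 0.185) = 912.
From dC/dt = 0: 0.00111·912 - 0.198 = 0.0326P*, so P* = 0.815/0.0326 = 25.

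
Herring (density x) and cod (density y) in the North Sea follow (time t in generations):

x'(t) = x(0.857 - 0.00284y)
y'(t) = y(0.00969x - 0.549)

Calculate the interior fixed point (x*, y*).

x* ≈ 56.7, y* ≈ 302

Set dy/dt = 0 with y > 0: 0.00969x - 0.549 = 0, so x* = 0.549/0.00969 = 56.7.
Set dx/dt = 0 with x > 0: 0.857 - 0.00284y = 0, so y* = 0.857/0.00284 = 302.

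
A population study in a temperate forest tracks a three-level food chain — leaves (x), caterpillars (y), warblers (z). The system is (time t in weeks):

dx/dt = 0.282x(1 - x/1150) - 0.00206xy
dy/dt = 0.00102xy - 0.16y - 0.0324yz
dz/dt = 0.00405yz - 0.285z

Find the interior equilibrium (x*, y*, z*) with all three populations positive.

x* ≈ 559, y* ≈ 70.4, z* ≈ 12.7

From dz/dt = 0: 0.00405y* = 0.285, so y* = 70.4.
From dx/dt = 0: 0.282(1 - x*/1150) = 0.00206·70.4, giving x* = 1150·(1 - 0.514) = 559.
From dy/dt = 0: 0.00102·559 - 0.16 = 0.0324z*, so z* = 0.41/0.0324 = 12.7.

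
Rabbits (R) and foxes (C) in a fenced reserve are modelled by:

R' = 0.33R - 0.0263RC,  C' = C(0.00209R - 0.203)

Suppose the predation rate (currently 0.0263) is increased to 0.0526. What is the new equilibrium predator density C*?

C* ≈ 6.27

At the interior fixed point, setting dR/dt = 0 with R > 0 fixes C* = (prey growth rate)/(RC coefficient) — independent of the other coefficients.
With the change, C* = 0.33/0.0526 = 6.27; it falls from 12.5.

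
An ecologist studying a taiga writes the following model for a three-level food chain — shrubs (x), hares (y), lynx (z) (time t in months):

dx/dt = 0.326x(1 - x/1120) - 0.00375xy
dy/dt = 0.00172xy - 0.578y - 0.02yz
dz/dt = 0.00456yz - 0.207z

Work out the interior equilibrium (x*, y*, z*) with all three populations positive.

From dz/dt = 0: 0.00456y* = 0.207, so y* = 45.4.
From dx/dt = 0: 0.326(1 - x*/1120) = 0.00375·45.4, giving x* = 1120·(1 - 0.522) = 535.
From dy/dt = 0: 0.00172·535 - 0.578 = 0.02z*, so z* = 0.342/0.02 = 17.1.

x* ≈ 535, y* ≈ 45.4, z* ≈ 17.1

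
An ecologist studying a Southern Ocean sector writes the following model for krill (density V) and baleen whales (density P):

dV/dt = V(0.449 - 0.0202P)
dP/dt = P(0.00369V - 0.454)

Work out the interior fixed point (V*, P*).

Set dP/dt = 0 with P > 0: 0.00369V - 0.454 = 0, so V* = 0.454/0.00369 = 123.
Set dV/dt = 0 with V > 0: 0.449 - 0.0202P = 0, so P* = 0.449/0.0202 = 22.2.

V* ≈ 123, P* ≈ 22.2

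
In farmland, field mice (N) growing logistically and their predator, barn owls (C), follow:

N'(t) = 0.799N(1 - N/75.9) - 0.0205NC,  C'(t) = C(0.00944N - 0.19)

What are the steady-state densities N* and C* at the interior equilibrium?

N* ≈ 20.1, C* ≈ 28.6

From dC/dt = 0 with C > 0: 0.00944N* = 0.19, so N* = 20.1.
Substitute into dN/dt = 0: 0.799(1 - 20.1/75.9) = 0.0205C*.
The bracket is 0.735, giving C* = 0.587/0.0205 = 28.6.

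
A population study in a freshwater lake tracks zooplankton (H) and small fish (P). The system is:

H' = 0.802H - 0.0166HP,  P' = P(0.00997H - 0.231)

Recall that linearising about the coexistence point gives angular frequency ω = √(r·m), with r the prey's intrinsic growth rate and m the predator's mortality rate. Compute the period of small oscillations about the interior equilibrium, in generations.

Here r = 0.802 and m = 0.231, so r·m = 0.185.
ω = √0.185 = 0.43 per generation, hence T = 2π/ω ≈ 14.6 generations.

T ≈ 14.6 generations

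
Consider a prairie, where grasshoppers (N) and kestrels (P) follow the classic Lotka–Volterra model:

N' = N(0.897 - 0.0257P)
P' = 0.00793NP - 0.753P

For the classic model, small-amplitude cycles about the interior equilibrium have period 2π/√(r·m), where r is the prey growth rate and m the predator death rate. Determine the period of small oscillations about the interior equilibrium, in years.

T ≈ 7.65 years

Here r = 0.897 and m = 0.753, so r·m = 0.675.
ω = √0.675 = 0.822 per year, hence T = 2π/ω ≈ 7.65 years.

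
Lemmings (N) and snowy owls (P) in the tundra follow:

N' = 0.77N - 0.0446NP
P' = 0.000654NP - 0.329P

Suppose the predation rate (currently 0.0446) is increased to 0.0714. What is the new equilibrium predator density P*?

At the interior fixed point, setting dN/dt = 0 with N > 0 fixes P* = (prey growth rate)/(NP coefficient) — independent of the other coefficients.
With the change, P* = 0.77/0.0714 = 10.8; it falls from 17.3.

P* ≈ 10.8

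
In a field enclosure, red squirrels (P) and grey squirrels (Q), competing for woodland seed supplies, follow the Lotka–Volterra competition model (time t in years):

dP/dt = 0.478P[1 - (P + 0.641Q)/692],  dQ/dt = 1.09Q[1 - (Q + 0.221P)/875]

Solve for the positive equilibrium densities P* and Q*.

Setting both brackets to zero gives the nullclines P + 0.641Q = 692 and 0.221P + Q = 875.
Substituting Q = 875 - 0.221P into the first: P(1 - 0.641·0.221) = 692 - 0.641·875.
So P* = 131/0.858 = 153, and then Q* = 875 - 0.221·153 = 841.

P* ≈ 153, Q* ≈ 841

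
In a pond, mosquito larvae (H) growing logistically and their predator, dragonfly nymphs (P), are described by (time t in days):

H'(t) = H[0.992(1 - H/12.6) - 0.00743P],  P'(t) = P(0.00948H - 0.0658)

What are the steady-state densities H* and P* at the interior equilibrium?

H* ≈ 6.94, P* ≈ 60

From dP/dt = 0 with P > 0: 0.00948H* = 0.0658, so H* = 6.94.
Substitute into dH/dt = 0: 0.992(1 - 6.94/12.6) = 0.00743P*.
The bracket is 0.449, giving P* = 0.446/0.00743 = 60.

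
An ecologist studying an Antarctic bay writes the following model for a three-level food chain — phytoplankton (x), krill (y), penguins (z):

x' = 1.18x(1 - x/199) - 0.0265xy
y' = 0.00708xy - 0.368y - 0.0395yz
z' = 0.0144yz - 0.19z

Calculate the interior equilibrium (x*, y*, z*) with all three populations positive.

From dz/dt = 0: 0.0144y* = 0.19, so y* = 13.2.
From dx/dt = 0: 1.18(1 - x*/199) = 0.0265·13.2, giving x* = 199·(1 - 0.296) = 140.
From dy/dt = 0: 0.00708·140 - 0.368 = 0.0395z*, so z* = 0.623/0.0395 = 15.8.

x* ≈ 140, y* ≈ 13.2, z* ≈ 15.8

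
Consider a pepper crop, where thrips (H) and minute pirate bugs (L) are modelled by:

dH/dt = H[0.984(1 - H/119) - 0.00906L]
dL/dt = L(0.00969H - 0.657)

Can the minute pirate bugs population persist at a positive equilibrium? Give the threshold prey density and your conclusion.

The predator equation gives dL/dt > 0 only when H > 0.657/0.00969 = 67.8.
Without the predator, H → K = 119. Since 119 > 67.8, the predator can invade and persist.

Threshold H = 67.8; K > 67.8, so yes, the predator persists.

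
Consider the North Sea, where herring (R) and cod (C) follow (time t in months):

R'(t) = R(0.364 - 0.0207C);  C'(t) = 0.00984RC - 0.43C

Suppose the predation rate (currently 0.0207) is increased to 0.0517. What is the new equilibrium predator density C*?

At the interior fixed point, setting dR/dt = 0 with R > 0 fixes C* = (prey growth rate)/(RC coefficient) — independent of the other coefficients.
With the change, C* = 0.364/0.0517 = 7.04; it falls from 17.6.

C* ≈ 7.04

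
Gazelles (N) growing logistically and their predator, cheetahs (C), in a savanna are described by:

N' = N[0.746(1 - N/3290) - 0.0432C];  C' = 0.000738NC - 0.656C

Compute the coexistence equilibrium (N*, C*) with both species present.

From dC/dt = 0 with C > 0: 0.000738N* = 0.656, so N* = 889.
Substitute into dN/dt = 0: 0.746(1 - 889/3290) = 0.0432C*.
The bracket is 0.73, giving C* = 0.544/0.0432 = 12.6.

N* ≈ 889, C* ≈ 12.6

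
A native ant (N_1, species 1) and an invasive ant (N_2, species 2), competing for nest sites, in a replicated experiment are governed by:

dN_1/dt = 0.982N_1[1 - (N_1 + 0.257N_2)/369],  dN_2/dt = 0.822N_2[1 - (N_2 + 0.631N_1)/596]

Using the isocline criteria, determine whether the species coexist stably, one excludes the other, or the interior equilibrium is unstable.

stable coexistence

Compare the nullcline intercepts: K1/α12 = 369/0.257 = 1440 > K2 = 596; K2/α21 = 596/0.631 = 945 > K1 = 369.
Since both inequalities hold, each species can invade when rare, so the interior equilibrium is stable.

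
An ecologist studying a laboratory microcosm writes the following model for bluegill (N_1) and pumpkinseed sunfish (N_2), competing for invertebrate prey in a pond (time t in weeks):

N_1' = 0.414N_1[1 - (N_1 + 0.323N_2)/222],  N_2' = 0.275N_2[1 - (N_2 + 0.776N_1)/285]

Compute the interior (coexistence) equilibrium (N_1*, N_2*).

N_1* ≈ 173, N_2* ≈ 150

Setting both brackets to zero gives the nullclines N_1 + 0.323N_2 = 222 and 0.776N_1 + N_2 = 285.
Substituting N_2 = 285 - 0.776N_1 into the first: N_1(1 - 0.323·0.776) = 222 - 0.323·285.
So N_1* = 130/0.749 = 173, and then N_2* = 285 - 0.776·173 = 150.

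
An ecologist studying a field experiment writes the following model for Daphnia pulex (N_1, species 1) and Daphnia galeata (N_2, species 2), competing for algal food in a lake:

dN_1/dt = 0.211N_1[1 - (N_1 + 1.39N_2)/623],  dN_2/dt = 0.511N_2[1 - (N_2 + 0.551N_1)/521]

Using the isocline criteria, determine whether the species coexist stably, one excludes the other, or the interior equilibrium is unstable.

Compare the nullcline intercepts: K1/α12 = 623/1.39 = 448 < K2 = 521; K2/α21 = 521/0.551 = 946 > K1 = 623.
Since the inequalities point opposite ways, species 2 can invade but species 1 cannot.

species 2 excludes species 1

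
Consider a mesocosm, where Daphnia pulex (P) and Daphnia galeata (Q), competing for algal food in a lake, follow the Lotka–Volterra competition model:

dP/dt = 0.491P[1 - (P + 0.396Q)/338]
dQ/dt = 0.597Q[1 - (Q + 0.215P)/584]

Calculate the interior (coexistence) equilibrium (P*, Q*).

Setting both brackets to zero gives the nullclines P + 0.396Q = 338 and 0.215P + Q = 584.
Substituting Q = 584 - 0.215P into the first: P(1 - 0.396·0.215) = 338 - 0.396·584.
So P* = 107/0.915 = 117, and then Q* = 584 - 0.215·117 = 559.

P* ≈ 117, Q* ≈ 559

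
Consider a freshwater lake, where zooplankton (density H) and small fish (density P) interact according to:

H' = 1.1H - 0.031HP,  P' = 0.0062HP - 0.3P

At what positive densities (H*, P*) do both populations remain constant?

Set dP/dt = 0 with P > 0: 0.0062H - 0.3 = 0, so H* = 0.3/0.0062 = 48.4.
Set dH/dt = 0 with H > 0: 1.1 - 0.031P = 0, so P* = 1.1/0.031 = 35.5.

H* ≈ 48.4, P* ≈ 35.5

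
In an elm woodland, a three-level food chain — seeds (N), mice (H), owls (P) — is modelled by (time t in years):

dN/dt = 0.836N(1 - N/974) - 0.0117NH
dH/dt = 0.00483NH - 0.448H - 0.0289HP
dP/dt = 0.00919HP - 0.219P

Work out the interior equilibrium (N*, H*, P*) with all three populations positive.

N* ≈ 649, H* ≈ 23.8, P* ≈ 93

From dP/dt = 0: 0.00919H* = 0.219, so H* = 23.8.
From dN/dt = 0: 0.836(1 - N*/974) = 0.0117·23.8, giving N* = 974·(1 - 0.334) = 649.
From dH/dt = 0: 0.00483·649 - 0.448 = 0.0289P*, so P* = 2.69/0.0289 = 93.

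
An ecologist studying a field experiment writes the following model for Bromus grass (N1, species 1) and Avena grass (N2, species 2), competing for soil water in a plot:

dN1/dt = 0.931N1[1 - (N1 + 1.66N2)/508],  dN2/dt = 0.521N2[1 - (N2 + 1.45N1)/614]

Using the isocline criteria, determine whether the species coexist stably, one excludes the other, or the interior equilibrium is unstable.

Compare the nullcline intercepts: K1/α12 = 508/1.66 = 306 < K2 = 614; K2/α21 = 614/1.45 = 423 < K1 = 508.
Since both are reversed, neither can invade when rare; the interior point is a saddle.

unstable coexistence (outcome depends on initial conditions)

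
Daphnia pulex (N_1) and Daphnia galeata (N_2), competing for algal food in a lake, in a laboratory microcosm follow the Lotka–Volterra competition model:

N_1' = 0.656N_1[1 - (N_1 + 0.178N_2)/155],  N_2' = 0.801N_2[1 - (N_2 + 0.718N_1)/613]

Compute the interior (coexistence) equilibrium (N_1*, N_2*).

N_1* ≈ 52.6, N_2* ≈ 575

Setting both brackets to zero gives the nullclines N_1 + 0.178N_2 = 155 and 0.718N_1 + N_2 = 613.
Substituting N_2 = 613 - 0.718N_1 into the first: N_1(1 - 0.178·0.718) = 155 - 0.178·613.
So N_1* = 45.9/0.872 = 52.6, and then N_2* = 613 - 0.718·52.6 = 575.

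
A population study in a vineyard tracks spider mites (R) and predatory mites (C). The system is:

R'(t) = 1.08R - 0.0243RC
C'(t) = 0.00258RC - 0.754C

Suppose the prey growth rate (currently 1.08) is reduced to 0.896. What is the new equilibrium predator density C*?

C* ≈ 36.9

At the interior fixed point, setting dR/dt = 0 with R > 0 fixes C* = (prey growth rate)/(RC coefficient) — independent of the other coefficients.
With the change, C* = 0.896/0.0243 = 36.9; it falls from 44.4.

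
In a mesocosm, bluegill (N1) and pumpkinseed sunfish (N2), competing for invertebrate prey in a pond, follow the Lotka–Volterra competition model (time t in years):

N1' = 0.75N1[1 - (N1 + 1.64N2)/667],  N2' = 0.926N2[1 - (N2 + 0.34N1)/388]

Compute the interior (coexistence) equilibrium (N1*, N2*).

N1* ≈ 69.3, N2* ≈ 364

Setting both brackets to zero gives the nullclines N1 + 1.64N2 = 667 and 0.34N1 + N2 = 388.
Substituting N2 = 388 - 0.34N1 into the first: N1(1 - 1.64·0.34) = 667 - 1.64·388.
So N1* = 30.7/0.442 = 69.3, and then N2* = 388 - 0.34·69.3 = 364.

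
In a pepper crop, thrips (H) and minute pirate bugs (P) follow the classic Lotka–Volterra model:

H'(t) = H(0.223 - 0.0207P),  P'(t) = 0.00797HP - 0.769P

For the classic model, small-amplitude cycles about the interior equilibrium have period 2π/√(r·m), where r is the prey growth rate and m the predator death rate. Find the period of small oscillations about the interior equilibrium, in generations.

T ≈ 15.2 generations

Here r = 0.223 and m = 0.769, so r·m = 0.171.
ω = √0.171 = 0.414 per generation, hence T = 2π/ω ≈ 15.2 generations.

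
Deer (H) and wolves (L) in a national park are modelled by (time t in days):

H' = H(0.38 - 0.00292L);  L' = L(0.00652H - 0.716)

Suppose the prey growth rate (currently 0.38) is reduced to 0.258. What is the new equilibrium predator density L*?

At the interior fixed point, setting dH/dt = 0 with H > 0 fixes L* = (prey growth rate)/(HL coefficient) — independent of the other coefficients.
With the change, L* = 0.258/0.00292 = 88.4; it falls from 130.

L* ≈ 88.4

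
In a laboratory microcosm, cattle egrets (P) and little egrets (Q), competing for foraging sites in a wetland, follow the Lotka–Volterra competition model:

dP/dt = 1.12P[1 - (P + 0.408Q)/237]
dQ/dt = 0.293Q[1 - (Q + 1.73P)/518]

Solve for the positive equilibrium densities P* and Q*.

Setting both brackets to zero gives the nullclines P + 0.408Q = 237 and 1.73P + Q = 518.
Substituting Q = 518 - 1.73P into the first: P(1 - 0.408·1.73) = 237 - 0.408·518.
So P* = 25.7/0.294 = 87.2, and then Q* = 518 - 1.73·87.2 = 367.

P* ≈ 87.2, Q* ≈ 367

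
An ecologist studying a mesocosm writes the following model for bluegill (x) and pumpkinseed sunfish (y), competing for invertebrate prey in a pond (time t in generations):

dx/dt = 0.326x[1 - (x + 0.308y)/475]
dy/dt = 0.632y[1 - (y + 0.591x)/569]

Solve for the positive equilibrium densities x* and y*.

Setting both brackets to zero gives the nullclines x + 0.308y = 475 and 0.591x + y = 569.
Substituting y = 569 - 0.591x into the first: x(1 - 0.308·0.591) = 475 - 0.308·569.
So x* = 300/0.818 = 366, and then y* = 569 - 0.591·366 = 352.

x* ≈ 366, y* ≈ 352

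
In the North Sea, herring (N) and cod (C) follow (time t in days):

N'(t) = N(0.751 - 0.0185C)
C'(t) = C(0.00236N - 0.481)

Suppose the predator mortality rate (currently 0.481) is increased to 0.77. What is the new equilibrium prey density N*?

At the interior fixed point, setting dC/dt = 0 with C > 0 fixes N* = (predator death rate)/(NC coefficient) — independent of the other coefficients.
With the change, N* = 0.77/0.00236 = 326; it rises from 204.

N* ≈ 326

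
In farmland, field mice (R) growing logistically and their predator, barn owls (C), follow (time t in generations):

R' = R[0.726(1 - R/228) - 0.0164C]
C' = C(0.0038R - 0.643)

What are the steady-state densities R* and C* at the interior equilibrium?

From dC/dt = 0 with C > 0: 0.0038R* = 0.643, so R* = 169.
Substitute into dR/dt = 0: 0.726(1 - 169/228) = 0.0164C*.
The bracket is 0.258, giving C* = 0.187/0.0164 = 11.4.

R* ≈ 169, C* ≈ 11.4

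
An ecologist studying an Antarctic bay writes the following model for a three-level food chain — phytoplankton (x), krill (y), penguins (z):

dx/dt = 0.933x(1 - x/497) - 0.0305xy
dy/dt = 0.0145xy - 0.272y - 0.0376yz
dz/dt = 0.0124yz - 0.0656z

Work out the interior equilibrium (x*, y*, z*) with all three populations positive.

From dz/dt = 0: 0.0124y* = 0.0656, so y* = 5.29.
From dx/dt = 0: 0.933(1 - x*/497) = 0.0305·5.29, giving x* = 497·(1 - 0.173) = 411.
From dy/dt = 0: 0.0145·411 - 0.272 = 0.0376z*, so z* = 5.69/0.0376 = 151.

x* ≈ 411, y* ≈ 5.29, z* ≈ 151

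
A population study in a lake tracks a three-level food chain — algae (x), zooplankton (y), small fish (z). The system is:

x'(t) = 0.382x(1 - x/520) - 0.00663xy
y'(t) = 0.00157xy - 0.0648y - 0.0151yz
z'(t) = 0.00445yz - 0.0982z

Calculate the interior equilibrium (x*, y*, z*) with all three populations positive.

From dz/dt = 0: 0.00445y* = 0.0982, so y* = 22.1.
From dx/dt = 0: 0.382(1 - x*/520) = 0.00663·22.1, giving x* = 520·(1 - 0.383) = 321.
From dy/dt = 0: 0.00157·321 - 0.0648 = 0.0151z*, so z* = 0.439/0.0151 = 29.1.

x* ≈ 321, y* ≈ 22.1, z* ≈ 29.1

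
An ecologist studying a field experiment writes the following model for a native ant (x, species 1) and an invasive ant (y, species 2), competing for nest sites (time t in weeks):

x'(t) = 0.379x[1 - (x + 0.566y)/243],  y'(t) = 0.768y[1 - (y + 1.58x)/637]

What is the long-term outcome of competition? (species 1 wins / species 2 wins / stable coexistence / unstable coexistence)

species 2 excludes species 1

Compare the nullcline intercepts: K1/α12 = 243/0.566 = 429 < K2 = 637; K2/α21 = 637/1.58 = 403 > K1 = 243.
Since the inequalities point opposite ways, species 2 can invade but species 1 cannot.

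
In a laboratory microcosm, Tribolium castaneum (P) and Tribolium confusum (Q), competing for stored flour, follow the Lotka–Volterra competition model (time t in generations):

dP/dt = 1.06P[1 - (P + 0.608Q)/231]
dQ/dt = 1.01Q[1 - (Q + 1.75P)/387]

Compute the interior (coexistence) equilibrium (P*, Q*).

P* ≈ 67.1, Q* ≈ 270

Setting both brackets to zero gives the nullclines P + 0.608Q = 231 and 1.75P + Q = 387.
Substituting Q = 387 - 1.75P into the first: P(1 - 0.608·1.75) = 231 - 0.608·387.
So P* = -4.3/-0.064 = 67.1, and then Q* = 387 - 1.75·67.1 = 270.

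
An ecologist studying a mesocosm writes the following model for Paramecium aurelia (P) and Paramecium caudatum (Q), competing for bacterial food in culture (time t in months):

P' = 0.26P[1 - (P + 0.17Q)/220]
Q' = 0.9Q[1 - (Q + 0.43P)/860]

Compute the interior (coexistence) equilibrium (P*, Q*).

P* ≈ 79.6, Q* ≈ 826

Setting both brackets to zero gives the nullclines P + 0.17Q = 220 and 0.43P + Q = 860.
Substituting Q = 860 - 0.43P into the first: P(1 - 0.17·0.43) = 220 - 0.17·860.
So P* = 73.8/0.927 = 79.6, and then Q* = 860 - 0.43·79.6 = 826.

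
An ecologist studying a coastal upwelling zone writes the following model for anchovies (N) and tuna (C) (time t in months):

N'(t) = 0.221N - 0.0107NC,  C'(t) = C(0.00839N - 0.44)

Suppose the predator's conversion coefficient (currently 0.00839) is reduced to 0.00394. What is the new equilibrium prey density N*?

At the interior fixed point, setting dC/dt = 0 with C > 0 fixes N* = (predator death rate)/(NC coefficient) — independent of the other coefficients.
With the change, N* = 0.44/0.00394 = 112; it rises from 52.4.

N* ≈ 112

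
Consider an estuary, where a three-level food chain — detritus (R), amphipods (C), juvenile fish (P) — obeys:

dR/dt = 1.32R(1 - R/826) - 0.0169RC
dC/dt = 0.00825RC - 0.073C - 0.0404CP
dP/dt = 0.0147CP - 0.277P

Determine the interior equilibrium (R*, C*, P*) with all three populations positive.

From dP/dt = 0: 0.0147C* = 0.277, so C* = 18.8.
From dR/dt = 0: 1.32(1 - R*/826) = 0.0169·18.8, giving R* = 826·(1 - 0.241) = 627.
From dC/dt = 0: 0.00825·627 - 0.073 = 0.0404P*, so P* = 5.1/0.0404 = 126.

R* ≈ 627, C* ≈ 18.8, P* ≈ 126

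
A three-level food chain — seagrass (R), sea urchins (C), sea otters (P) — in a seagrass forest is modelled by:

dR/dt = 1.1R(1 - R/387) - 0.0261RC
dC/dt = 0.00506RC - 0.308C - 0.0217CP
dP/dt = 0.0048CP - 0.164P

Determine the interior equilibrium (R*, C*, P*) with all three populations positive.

R* ≈ 73.3, C* ≈ 34.2, P* ≈ 2.89

From dP/dt = 0: 0.0048C* = 0.164, so C* = 34.2.
From dR/dt = 0: 1.1(1 - R*/387) = 0.0261·34.2, giving R* = 387·(1 - 0.811) = 73.3.
From dC/dt = 0: 0.00506·73.3 - 0.308 = 0.0217P*, so P* = 0.0627/0.0217 = 2.89.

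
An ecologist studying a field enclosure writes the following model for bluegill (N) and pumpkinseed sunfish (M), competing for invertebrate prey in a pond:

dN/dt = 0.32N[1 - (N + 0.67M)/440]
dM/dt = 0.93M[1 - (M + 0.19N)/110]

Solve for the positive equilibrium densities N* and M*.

N* ≈ 420, M* ≈ 30.3

Setting both brackets to zero gives the nullclines N + 0.67M = 440 and 0.19N + M = 110.
Substituting M = 110 - 0.19N into the first: N(1 - 0.67·0.19) = 440 - 0.67·110.
So N* = 366/0.873 = 420, and then M* = 110 - 0.19·420 = 30.3.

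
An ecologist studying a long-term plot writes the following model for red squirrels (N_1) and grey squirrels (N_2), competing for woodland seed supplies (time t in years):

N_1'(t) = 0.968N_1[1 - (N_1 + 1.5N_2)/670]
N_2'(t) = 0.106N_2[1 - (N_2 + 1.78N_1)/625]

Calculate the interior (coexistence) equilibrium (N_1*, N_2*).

N_1* ≈ 160, N_2* ≈ 340

Setting both brackets to zero gives the nullclines N_1 + 1.5N_2 = 670 and 1.78N_1 + N_2 = 625.
Substituting N_2 = 625 - 1.78N_1 into the first: N_1(1 - 1.5·1.78) = 670 - 1.5·625.
So N_1* = -268/-1.67 = 160, and then N_2* = 625 - 1.78·160 = 340.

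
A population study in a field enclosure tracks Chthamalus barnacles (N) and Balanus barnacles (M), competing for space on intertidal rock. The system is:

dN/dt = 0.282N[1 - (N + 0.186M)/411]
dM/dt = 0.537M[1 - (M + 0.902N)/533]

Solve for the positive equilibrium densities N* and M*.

N* ≈ 375, M* ≈ 195

Setting both brackets to zero gives the nullclines N + 0.186M = 411 and 0.902N + M = 533.
Substituting M = 533 - 0.902N into the first: N(1 - 0.186·0.902) = 411 - 0.186·533.
So N* = 312/0.832 = 375, and then M* = 533 - 0.902·375 = 195.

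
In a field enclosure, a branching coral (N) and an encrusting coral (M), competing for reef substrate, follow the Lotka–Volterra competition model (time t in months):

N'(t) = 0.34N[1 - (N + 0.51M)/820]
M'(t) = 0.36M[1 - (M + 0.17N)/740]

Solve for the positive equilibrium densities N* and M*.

Setting both brackets to zero gives the nullclines N + 0.51M = 820 and 0.17N + M = 740.
Substituting M = 740 - 0.17N into the first: N(1 - 0.51·0.17) = 820 - 0.51·740.
So N* = 443/0.913 = 485, and then M* = 740 - 0.17·485 = 658.

N* ≈ 485, M* ≈ 658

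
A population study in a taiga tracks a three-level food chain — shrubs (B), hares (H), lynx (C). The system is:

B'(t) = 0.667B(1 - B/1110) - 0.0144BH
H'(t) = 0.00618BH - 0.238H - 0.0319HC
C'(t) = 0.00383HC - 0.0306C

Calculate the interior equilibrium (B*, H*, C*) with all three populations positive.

B* ≈ 919, H* ≈ 7.99, C* ≈ 170

From dC/dt = 0: 0.00383H* = 0.0306, so H* = 7.99.
From dB/dt = 0: 0.667(1 - B*/1110) = 0.0144·7.99, giving B* = 1110·(1 - 0.172) = 919.
From dH/dt = 0: 0.00618·919 - 0.238 = 0.0319C*, so C* = 5.44/0.0319 = 170.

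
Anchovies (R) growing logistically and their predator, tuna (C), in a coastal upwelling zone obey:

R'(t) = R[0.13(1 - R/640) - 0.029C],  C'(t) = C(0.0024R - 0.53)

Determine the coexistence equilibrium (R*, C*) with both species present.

From dC/dt = 0 with C > 0: 0.0024R* = 0.53, so R* = 221.
Substitute into dR/dt = 0: 0.13(1 - 221/640) = 0.029C*.
The bracket is 0.655, giving C* = 0.0851/0.029 = 2.94.

R* ≈ 221, C* ≈ 2.94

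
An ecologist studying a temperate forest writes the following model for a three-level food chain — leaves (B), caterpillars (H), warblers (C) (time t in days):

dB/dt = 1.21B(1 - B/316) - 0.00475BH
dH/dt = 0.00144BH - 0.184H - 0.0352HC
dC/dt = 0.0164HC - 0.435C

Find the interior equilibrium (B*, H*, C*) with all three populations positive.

From dC/dt = 0: 0.0164H* = 0.435, so H* = 26.5.
From dB/dt = 0: 1.21(1 - B*/316) = 0.00475·26.5, giving B* = 316·(1 - 0.104) = 283.
From dH/dt = 0: 0.00144·283 - 0.184 = 0.0352C*, so C* = 0.224/0.0352 = 6.35.

B* ≈ 283, H* ≈ 26.5, C* ≈ 6.35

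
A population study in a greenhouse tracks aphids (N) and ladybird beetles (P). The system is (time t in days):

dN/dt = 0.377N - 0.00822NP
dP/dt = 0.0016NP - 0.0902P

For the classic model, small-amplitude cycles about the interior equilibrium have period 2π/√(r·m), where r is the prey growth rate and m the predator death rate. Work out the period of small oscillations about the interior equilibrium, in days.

Here r = 0.377 and m = 0.0902, so r·m = 0.034.
ω = √0.034 = 0.184 per day, hence T = 2π/ω ≈ 34.1 days.

T ≈ 34.1 days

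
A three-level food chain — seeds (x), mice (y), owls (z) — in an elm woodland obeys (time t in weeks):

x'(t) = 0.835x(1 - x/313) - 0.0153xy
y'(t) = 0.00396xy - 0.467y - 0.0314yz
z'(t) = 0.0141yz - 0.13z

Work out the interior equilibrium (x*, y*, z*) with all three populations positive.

x* ≈ 260, y* ≈ 9.22, z* ≈ 17.9

From dz/dt = 0: 0.0141y* = 0.13, so y* = 9.22.
From dx/dt = 0: 0.835(1 - x*/313) = 0.0153·9.22, giving x* = 313·(1 - 0.169) = 260.
From dy/dt = 0: 0.00396·260 - 0.467 = 0.0314z*, so z* = 0.563/0.0314 = 17.9.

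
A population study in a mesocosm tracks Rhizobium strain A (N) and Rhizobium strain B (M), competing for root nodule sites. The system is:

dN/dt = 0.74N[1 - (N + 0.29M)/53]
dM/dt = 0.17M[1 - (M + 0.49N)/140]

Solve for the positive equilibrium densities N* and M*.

N* ≈ 14.5, M* ≈ 133

Setting both brackets to zero gives the nullclines N + 0.29M = 53 and 0.49N + M = 140.
Substituting M = 140 - 0.49N into the first: N(1 - 0.29·0.49) = 53 - 0.29·140.
So N* = 12.4/0.858 = 14.5, and then M* = 140 - 0.49·14.5 = 133.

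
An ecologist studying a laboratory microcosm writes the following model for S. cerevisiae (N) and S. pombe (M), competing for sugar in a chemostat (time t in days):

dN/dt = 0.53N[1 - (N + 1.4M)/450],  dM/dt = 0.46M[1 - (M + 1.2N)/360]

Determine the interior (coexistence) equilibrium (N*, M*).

Setting both brackets to zero gives the nullclines N + 1.4M = 450 and 1.2N + M = 360.
Substituting M = 360 - 1.2N into the first: N(1 - 1.4·1.2) = 450 - 1.4·360.
So N* = -54/-0.68 = 79.4, and then M* = 360 - 1.2·79.4 = 265.

N* ≈ 79.4, M* ≈ 265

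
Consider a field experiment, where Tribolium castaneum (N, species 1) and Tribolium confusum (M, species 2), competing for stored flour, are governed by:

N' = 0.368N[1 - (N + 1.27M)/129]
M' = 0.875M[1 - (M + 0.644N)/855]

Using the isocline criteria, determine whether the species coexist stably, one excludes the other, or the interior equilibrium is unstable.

species 2 excludes species 1

Compare the nullcline intercepts: K1/α12 = 129/1.27 = 102 < K2 = 855; K2/α21 = 855/0.644 = 1330 > K1 = 129.
Since the inequalities point opposite ways, species 2 can invade but species 1 cannot.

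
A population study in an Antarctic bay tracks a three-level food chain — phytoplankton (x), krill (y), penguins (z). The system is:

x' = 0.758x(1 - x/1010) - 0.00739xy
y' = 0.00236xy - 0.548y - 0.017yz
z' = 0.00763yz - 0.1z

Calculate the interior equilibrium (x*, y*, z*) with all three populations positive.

x* ≈ 881, y* ≈ 13.1, z* ≈ 90.1

From dz/dt = 0: 0.00763y* = 0.1, so y* = 13.1.
From dx/dt = 0: 0.758(1 - x*/1010) = 0.00739·13.1, giving x* = 1010·(1 - 0.128) = 881.
From dy/dt = 0: 0.00236·881 - 0.548 = 0.017z*, so z* = 1.53/0.017 = 90.1.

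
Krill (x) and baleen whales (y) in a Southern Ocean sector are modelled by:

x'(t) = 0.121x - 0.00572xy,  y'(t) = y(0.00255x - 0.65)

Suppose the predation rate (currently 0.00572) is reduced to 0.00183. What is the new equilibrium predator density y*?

At the interior fixed point, setting dx/dt = 0 with x > 0 fixes y* = (prey growth rate)/(xy coefficient) — independent of the other coefficients.
With the change, y* = 0.121/0.00183 = 66.1; it rises from 21.2.

y* ≈ 66.1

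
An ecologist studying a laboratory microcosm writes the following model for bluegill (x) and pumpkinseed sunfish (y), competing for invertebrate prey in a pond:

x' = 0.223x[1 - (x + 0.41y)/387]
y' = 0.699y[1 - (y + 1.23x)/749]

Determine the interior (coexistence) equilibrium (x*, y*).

x* ≈ 161, y* ≈ 551

Setting both brackets to zero gives the nullclines x + 0.41y = 387 and 1.23x + y = 749.
Substituting y = 749 - 1.23x into the first: x(1 - 0.41·1.23) = 387 - 0.41·749.
So x* = 79.9/0.496 = 161, and then y* = 749 - 1.23·161 = 551.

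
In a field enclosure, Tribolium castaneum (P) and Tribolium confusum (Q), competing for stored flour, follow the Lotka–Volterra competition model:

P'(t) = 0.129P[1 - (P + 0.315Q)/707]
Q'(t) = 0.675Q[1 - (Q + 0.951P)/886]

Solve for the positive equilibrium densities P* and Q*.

P* ≈ 611, Q* ≈ 305

Setting both brackets to zero gives the nullclines P + 0.315Q = 707 and 0.951P + Q = 886.
Substituting Q = 886 - 0.951P into the first: P(1 - 0.315·0.951) = 707 - 0.315·886.
So P* = 428/0.7 = 611, and then Q* = 886 - 0.951·611 = 305.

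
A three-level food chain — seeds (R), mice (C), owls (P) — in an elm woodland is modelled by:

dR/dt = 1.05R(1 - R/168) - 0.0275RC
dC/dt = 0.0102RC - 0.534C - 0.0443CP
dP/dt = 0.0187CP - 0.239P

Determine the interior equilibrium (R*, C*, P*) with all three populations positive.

R* ≈ 112, C* ≈ 12.8, P* ≈ 13.7

From dP/dt = 0: 0.0187C* = 0.239, so C* = 12.8.
From dR/dt = 0: 1.05(1 - R*/168) = 0.0275·12.8, giving R* = 168·(1 - 0.335) = 112.
From dC/dt = 0: 0.0102·112 - 0.534 = 0.0443P*, so P* = 0.606/0.0443 = 13.7.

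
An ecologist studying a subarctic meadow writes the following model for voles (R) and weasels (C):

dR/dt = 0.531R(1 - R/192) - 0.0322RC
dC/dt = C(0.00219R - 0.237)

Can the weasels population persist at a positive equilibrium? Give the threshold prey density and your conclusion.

Threshold R = 108; K > 108, so yes, the predator persists.

The predator equation gives dC/dt > 0 only when R > 0.237/0.00219 = 108.
Without the predator, R → K = 192. Since 192 > 108, the predator can invade and persist.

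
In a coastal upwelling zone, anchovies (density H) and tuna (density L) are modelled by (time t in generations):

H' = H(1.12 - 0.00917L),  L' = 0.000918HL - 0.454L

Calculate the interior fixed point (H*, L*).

Set dL/dt = 0 with L > 0: 0.000918H - 0.454 = 0, so H* = 0.454/0.000918 = 495.
Set dH/dt = 0 with H > 0: 1.12 - 0.00917L = 0, so L* = 1.12/0.00917 = 122.

H* ≈ 495, L* ≈ 122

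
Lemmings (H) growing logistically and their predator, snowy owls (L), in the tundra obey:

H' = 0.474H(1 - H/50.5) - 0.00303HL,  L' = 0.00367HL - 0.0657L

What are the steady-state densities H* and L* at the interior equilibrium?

H* ≈ 17.9, L* ≈ 101

From dL/dt = 0 with L > 0: 0.00367H* = 0.0657, so H* = 17.9.
Substitute into dH/dt = 0: 0.474(1 - 17.9/50.5) = 0.00303L*.
The bracket is 0.646, giving L* = 0.306/0.00303 = 101.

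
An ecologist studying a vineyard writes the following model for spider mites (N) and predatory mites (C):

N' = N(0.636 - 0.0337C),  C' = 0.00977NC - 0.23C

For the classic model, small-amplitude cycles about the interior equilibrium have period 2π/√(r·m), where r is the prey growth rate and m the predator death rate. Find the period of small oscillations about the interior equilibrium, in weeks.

T ≈ 16.4 weeks

Here r = 0.636 and m = 0.23, so r·m = 0.146.
ω = √0.146 = 0.382 per week, hence T = 2π/ω ≈ 16.4 weeks.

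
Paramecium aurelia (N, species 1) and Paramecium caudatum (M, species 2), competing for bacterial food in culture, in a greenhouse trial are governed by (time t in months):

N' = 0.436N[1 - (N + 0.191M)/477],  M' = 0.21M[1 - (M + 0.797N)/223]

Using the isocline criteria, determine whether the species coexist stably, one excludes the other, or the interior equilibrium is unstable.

species 1 excludes species 2

Compare the nullcline intercepts: K1/α12 = 477/0.191 = 2500 > K2 = 223; K2/α21 = 223/0.797 = 280 < K1 = 477.
Since the inequalities point opposite ways, species 1 can invade but species 2 cannot.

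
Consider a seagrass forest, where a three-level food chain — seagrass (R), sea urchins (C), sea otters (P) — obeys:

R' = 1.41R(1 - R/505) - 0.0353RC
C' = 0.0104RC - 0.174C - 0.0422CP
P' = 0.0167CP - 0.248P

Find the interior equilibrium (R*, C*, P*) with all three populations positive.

R* ≈ 317, C* ≈ 14.9, P* ≈ 74.1

From dP/dt = 0: 0.0167C* = 0.248, so C* = 14.9.
From dR/dt = 0: 1.41(1 - R*/505) = 0.0353·14.9, giving R* = 505·(1 - 0.372) = 317.
From dC/dt = 0: 0.0104·317 - 0.174 = 0.0422P*, so P* = 3.13/0.0422 = 74.1.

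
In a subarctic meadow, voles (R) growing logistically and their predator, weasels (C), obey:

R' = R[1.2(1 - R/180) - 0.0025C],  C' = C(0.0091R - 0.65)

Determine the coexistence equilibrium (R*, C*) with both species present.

From dC/dt = 0 with C > 0: 0.0091R* = 0.65, so R* = 71.4.
Substitute into dR/dt = 0: 1.2(1 - 71.4/180) = 0.0025C*.
The bracket is 0.603, giving C* = 0.724/0.0025 = 290.

R* ≈ 71.4, C* ≈ 290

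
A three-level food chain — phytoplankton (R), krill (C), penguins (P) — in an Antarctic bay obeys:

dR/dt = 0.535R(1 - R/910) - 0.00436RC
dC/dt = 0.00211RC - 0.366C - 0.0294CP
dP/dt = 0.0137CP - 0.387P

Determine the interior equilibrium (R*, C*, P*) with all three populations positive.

R* ≈ 701, C* ≈ 28.2, P* ≈ 37.8

From dP/dt = 0: 0.0137C* = 0.387, so C* = 28.2.
From dR/dt = 0: 0.535(1 - R*/910) = 0.00436·28.2, giving R* = 910·(1 - 0.23) = 701.
From dC/dt = 0: 0.00211·701 - 0.366 = 0.0294P*, so P* = 1.11/0.0294 = 37.8.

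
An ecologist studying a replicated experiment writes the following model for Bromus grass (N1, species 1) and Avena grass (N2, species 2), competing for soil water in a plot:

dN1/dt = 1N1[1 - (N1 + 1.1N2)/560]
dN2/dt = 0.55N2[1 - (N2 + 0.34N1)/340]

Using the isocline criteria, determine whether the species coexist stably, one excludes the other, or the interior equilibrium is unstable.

stable coexistence

Compare the nullcline intercepts: K1/α12 = 560/1.1 = 509 > K2 = 340; K2/α21 = 340/0.34 = 1000 > K1 = 560.
Since both inequalities hold, each species can invade when rare, so the interior equilibrium is stable.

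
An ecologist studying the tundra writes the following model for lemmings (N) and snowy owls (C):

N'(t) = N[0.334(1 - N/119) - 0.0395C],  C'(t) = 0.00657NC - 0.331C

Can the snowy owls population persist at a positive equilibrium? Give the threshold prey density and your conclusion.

The predator equation gives dC/dt > 0 only when N > 0.331/0.00657 = 50.4.
Without the predator, N → K = 119. Since 119 > 50.4, the predator can invade and persist.

Threshold N = 50.4; K > 50.4, so yes, the predator persists.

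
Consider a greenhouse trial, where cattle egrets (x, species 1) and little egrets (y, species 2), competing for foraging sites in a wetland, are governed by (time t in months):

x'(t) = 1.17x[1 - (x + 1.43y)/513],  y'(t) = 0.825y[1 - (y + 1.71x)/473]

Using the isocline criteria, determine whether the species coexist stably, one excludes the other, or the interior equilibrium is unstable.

Compare the nullcline intercepts: K1/α12 = 513/1.43 = 359 < K2 = 473; K2/α21 = 473/1.71 = 277 < K1 = 513.
Since both are reversed, neither can invade when rare; the interior point is a saddle.

unstable coexistence (outcome depends on initial conditions)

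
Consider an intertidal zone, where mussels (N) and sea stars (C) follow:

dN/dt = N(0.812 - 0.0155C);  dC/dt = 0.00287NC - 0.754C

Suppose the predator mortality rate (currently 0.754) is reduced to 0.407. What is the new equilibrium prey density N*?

At the interior fixed point, setting dC/dt = 0 with C > 0 fixes N* = (predator death rate)/(NC coefficient) — independent of the other coefficients.
With the change, N* = 0.407/0.00287 = 142; it falls from 263.

N* ≈ 142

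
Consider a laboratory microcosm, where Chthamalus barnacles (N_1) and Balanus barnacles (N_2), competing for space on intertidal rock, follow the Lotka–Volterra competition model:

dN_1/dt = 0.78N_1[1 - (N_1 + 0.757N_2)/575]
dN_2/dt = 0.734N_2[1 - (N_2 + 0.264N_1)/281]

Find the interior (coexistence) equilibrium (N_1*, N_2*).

Setting both brackets to zero gives the nullclines N_1 + 0.757N_2 = 575 and 0.264N_1 + N_2 = 281.
Substituting N_2 = 281 - 0.264N_1 into the first: N_1(1 - 0.757·0.264) = 575 - 0.757·281.
So N_1* = 362/0.8 = 453, and then N_2* = 281 - 0.264·453 = 161.

N_1* ≈ 453, N_2* ≈ 161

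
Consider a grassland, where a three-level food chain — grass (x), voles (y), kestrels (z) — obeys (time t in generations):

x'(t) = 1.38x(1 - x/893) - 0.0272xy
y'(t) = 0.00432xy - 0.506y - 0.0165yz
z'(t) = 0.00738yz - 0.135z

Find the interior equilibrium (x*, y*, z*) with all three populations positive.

x* ≈ 571, y* ≈ 18.3, z* ≈ 119

From dz/dt = 0: 0.00738y* = 0.135, so y* = 18.3.
From dx/dt = 0: 1.38(1 - x*/893) = 0.0272·18.3, giving x* = 893·(1 - 0.361) = 571.
From dy/dt = 0: 0.00432·571 - 0.506 = 0.0165z*, so z* = 1.96/0.0165 = 119.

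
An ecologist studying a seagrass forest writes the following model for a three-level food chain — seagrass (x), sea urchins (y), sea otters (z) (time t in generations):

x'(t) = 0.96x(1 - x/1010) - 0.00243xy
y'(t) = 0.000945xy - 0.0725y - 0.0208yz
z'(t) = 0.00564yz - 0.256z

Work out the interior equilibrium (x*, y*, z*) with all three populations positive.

x* ≈ 894, y* ≈ 45.4, z* ≈ 37.1

From dz/dt = 0: 0.00564y* = 0.256, so y* = 45.4.
From dx/dt = 0: 0.96(1 - x*/1010) = 0.00243·45.4, giving x* = 1010·(1 - 0.115) = 894.
From dy/dt = 0: 0.000945·894 - 0.0725 = 0.0208z*, so z* = 0.772/0.0208 = 37.1.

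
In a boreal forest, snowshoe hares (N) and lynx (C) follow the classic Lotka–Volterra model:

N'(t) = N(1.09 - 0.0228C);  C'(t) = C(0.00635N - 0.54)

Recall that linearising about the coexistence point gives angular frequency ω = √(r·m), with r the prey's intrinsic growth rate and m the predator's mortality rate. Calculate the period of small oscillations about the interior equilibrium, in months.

T ≈ 8.19 months

Here r = 1.09 and m = 0.54, so r·m = 0.589.
ω = √0.589 = 0.767 per month, hence T = 2π/ω ≈ 8.19 months.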